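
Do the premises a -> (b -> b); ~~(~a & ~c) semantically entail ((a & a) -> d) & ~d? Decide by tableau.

No

Initial set: {T (a -> (b -> b)); T ~~(~a & ~c); F (((a & a) -> d) & ~d)}.
T ~~(~a & ~c): drop double negation, giving T (~a & ~c).
T (~a & ~c): α-rule — add T ~a, T ~c.
T (a -> (b -> b)): β-rule — branch into F a  //  T (b -> b).
  branch 1 (add F a):
    F (((a & a) -> d) & ~d): β-rule — branch into F ((a & a) -> d)  //  F ~d.
      branch 1.1 (add F ((a & a) -> d)):
        F ((a & a) -> d): α-rule — add T (a & a), F d.
        T (a & a): α-rule — add T a, T a.
        × closes — contains both a and ~a.
      branch 1.2 (add F ~d):
        ○ open, literals {a=0, c=0, d=1}.
  branch 2 (add T (b -> b)):
    F (((a & a) -> d) & ~d): β-rule — branch into F ((a & a) -> d)  //  F ~d.
      branch 2.1 (add F ((a & a) -> d)):
        F ((a & a) -> d): α-rule — add T (a & a), F d.
        T (a & a): α-rule — add T a, T a.
        × closes — contains both a and ~a.
      branch 2.2 (add F ~d):
        T (b -> b): β-rule — branch into F b  //  T b.
          branch 2.2.1 (add F b):
            ○ open, literals {a=0, b=0, c=0, d=1}.
          branch 2.2.2 (add T b):
            ○ open, literals {a=0, b=1, c=0, d=1}.
2 branches closed, 3 open.
An open branch gives a countermodel: a=0, c=0, d=1 (unmentioned atoms arbitrary); the premises hold there but the conclusion fails.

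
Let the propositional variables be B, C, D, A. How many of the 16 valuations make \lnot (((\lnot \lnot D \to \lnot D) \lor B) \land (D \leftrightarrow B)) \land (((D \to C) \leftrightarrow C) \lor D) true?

Initial set: {(\lnot (((\lnot \lnot D \to \lnot D) \lor B) \land (D \leftrightarrow B)) \land (((D \to C) \leftrightarrow C) \lor D))}.
(\lnot (((\lnot \lnot D \to \lnot D) \lor B) \land (D \leftrightarrow B)) \land (((D \to C) \leftrightarrow C) \lor D)): α-rule — add \lnot (((\lnot \lnot D \to \lnot D) \lor B) \land (D \leftrightarrow B)), (((D \to C) \leftrightarrow C) \lor D).
\lnot (((\lnot \lnot D \to \lnot D) \lor B) \land (D \leftrightarrow B)): β-rule — branch into \lnot ((\lnot \lnot D \to \lnot D) \lor B)  //  \lnot (D \leftrightarrow B).
  branch 1 (add \lnot ((\lnot \lnot D \to \lnot D) \lor B)):
    \lnot ((\lnot \lnot D \to \lnot D) \lor B): α-rule — add \lnot (\lnot \lnot D \to \lnot D), \lnot B.
    \lnot (\lnot \lnot D \to \lnot D): α-rule — add \lnot \lnot D, \lnot \lnot D.
    \lnot \lnot D: drop double negation, giving D.
    (((D \to C) \leftrightarrow C) \lor D): β-rule — branch into ((D \to C) \leftrightarrow C)  //  D.
      branch 1.1 (add ((D \to C) \leftrightarrow C)):
        ((D \to C) \leftrightarrow C): β-rule — branch into (D \to C), C  //  \lnot (D \to C), \lnot C.
          branch 1.1.1 (add (D \to C), C):
            (D \to C): β-rule — branch into \lnot D  //  C.
              branch 1.1.1.1 (add \lnot D):
                × closes — contains both D and \lnot D.
              branch 1.1.1.2 (add C):
                ○ open, literals {B=false, C=true, D=true}.
          branch 1.1.2 (add \lnot (D \to C), \lnot C):
            \lnot (D \to C): α-rule — add D, \lnot C.
            ○ open, literals {B=false, C=false, D=true}.
      branch 1.2 (add D):
        ○ open, literals {B=false, D=true}.
  branch 2 (add \lnot (D \leftrightarrow B)):
    (((D \to C) \leftrightarrow C) \lor D): β-rule — branch into ((D \to C) \leftrightarrow C)  //  D.
      branch 2.1 (add ((D \to C) \leftrightarrow C)):
        \lnot (D \leftrightarrow B): β-rule — branch into D, \lnot B  //  \lnot D, B.
          branch 2.1.1 (add D, \lnot B):
            ((D \to C) \leftrightarrow C): β-rule — branch into (D \to C), C  //  \lnot (D \to C), \lnot C.
              branch 2.1.1.1 (add (D \to C), C):
                (D \to C): β-rule — branch into \lnot D  //  C.
                  branch 2.1.1.1.1 (add \lnot D):
                    × closes — contains both D and \lnot D.
                  branch 2.1.1.1.2 (add C):
                    ○ open, literals {B=false, C=true, D=true}.
              branch 2.1.1.2 (add \lnot (D \to C), \lnot C):
                \lnot (D \to C): α-rule — add D, \lnot C.
                ○ open, literals {B=false, C=false, D=true}.
          branch 2.1.2 (add \lnot D, B):
            ((D \to C) \leftrightarrow C): β-rule — branch into (D \to C), C  //  \lnot (D \to C), \lnot C.
              branch 2.1.2.1 (add (D \to C), C):
                (D \to C): β-rule — branch into \lnot D  //  C.
                  branch 2.1.2.1.1 (add \lnot D):
                    ○ open, literals {B=true, C=true, D=false}.
                  branch 2.1.2.1.2 (add C):
                    ○ open, literals {B=true, C=true, D=false}.
              branch 2.1.2.2 (add \lnot (D \to C), \lnot C):
                \lnot (D \to C): α-rule — add D, \lnot C.
                × closes — contains both D and \lnot D.
      branch 2.2 (add D):
        \lnot (D \leftrightarrow B): β-rule — branch into D, \lnot B  //  \lnot D, B.
          branch 2.2.1 (add D, \lnot B):
            ○ open, literals {B=false, D=true}.
          branch 2.2.2 (add \lnot D, B):
            × closes — contains both D and \lnot D.
4 branches closed, 8 open.
Each open branch fixes some atoms; the unmentioned ones are free. Counting distinct full assignments: branch {B=false, C=true, D=true} (A) contributes 2 new; branch {B=false, C=false, D=true} (A) contributes 2 new; branch {B=false, D=true} (C, A) contributes 0 new; branch {B=false, C=true, D=true} (A) contributes 0 new; branch {B=false, C=false, D=true} (A) contributes 0 new; branch {B=true, C=true, D=false} (A) contributes 2 new; branch {B=true, C=true, D=false} (A) contributes 0 new; branch {B=false, D=true} (C, A) contributes 0 new. Total: 6.

6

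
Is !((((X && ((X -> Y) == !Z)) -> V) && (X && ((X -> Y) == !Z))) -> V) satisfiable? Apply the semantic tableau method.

Initial set: {T !((((X && ((X -> Y) == !Z)) -> V) && (X && ((X -> Y) == !Z))) -> V)}.
T !((((X && ((X -> Y) == !Z)) -> V) && (X && ((X -> Y) == !Z))) -> V): α-rule — add T (((X && ((X -> Y) == !Z)) -> V) && (X && ((X -> Y) == !Z))), F V.
T (((X && ((X -> Y) == !Z)) -> V) && (X && ((X -> Y) == !Z))): α-rule — add T ((X && ((X -> Y) == !Z)) -> V), T (X && ((X -> Y) == !Z)).
T (X && ((X -> Y) == !Z)): α-rule — add T X, T ((X -> Y) == !Z).
T ((X && ((X -> Y) == !Z)) -> V): β-rule — branch into F (X && ((X -> Y) == !Z))  //  T V.
  branch 1 (add F (X && ((X -> Y) == !Z))):
    T ((X -> Y) == !Z): β-rule — branch into T (X -> Y), T !Z  //  F (X -> Y), F !Z.
      branch 1.1 (add T (X -> Y), T !Z):
        F (X && ((X -> Y) == !Z)): β-rule — branch into F X  //  F ((X -> Y) == !Z).
          branch 1.1.1 (add F X):
            × closes — contains both X and !X.
          branch 1.1.2 (add F ((X -> Y) == !Z)):
            T (X -> Y): β-rule — branch into F X  //  T Y.
              branch 1.1.2.1 (add F X):
                × closes — contains both X and !X.
              branch 1.1.2.2 (add T Y):
                F ((X -> Y) == !Z): β-rule — branch into T (X -> Y), F !Z  //  F (X -> Y), T !Z.
                  branch 1.1.2.2.1 (add T (X -> Y), F !Z):
                    × closes — contains both Z and !Z.
                  branch 1.1.2.2.2 (add F (X -> Y), T !Z):
                    F (X -> Y): α-rule — add T X, F Y.
                    × closes — contains both Y and !Y.
      branch 1.2 (add F (X -> Y), F !Z):
        F (X -> Y): α-rule — add T X, F Y.
        F (X && ((X -> Y) == !Z)): β-rule — branch into F X  //  F ((X -> Y) == !Z).
          branch 1.2.1 (add F X):
            × closes — contains both X and !X.
          branch 1.2.2 (add F ((X -> Y) == !Z)):
            F ((X -> Y) == !Z): β-rule — branch into T (X -> Y), F !Z  //  F (X -> Y), T !Z.
              branch 1.2.2.1 (add T (X -> Y), F !Z):
                T (X -> Y): β-rule — branch into F X  //  T Y.
                  branch 1.2.2.1.1 (add F X):
                    × closes — contains both X and !X.
                  branch 1.2.2.1.2 (add T Y):
                    × closes — contains both Y and !Y.
              branch 1.2.2.2 (add F (X -> Y), T !Z):
                × closes — contains both Z and !Z.
  branch 2 (add T V):
    × closes — contains both V and !V.
All 9 branches close.
Every branch closed; the formula is unsatisfiable.

Unsatisfiable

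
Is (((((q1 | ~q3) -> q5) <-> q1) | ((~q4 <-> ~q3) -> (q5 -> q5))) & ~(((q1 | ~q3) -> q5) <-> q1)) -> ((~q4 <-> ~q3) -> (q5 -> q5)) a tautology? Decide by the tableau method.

Valid

Assume the negation and expand:
Initial set: {~((((((q1 | ~q3) -> q5) <-> q1) | ((~q4 <-> ~q3) -> (q5 -> q5))) & ~(((q1 | ~q3) -> q5) <-> q1)) -> ((~q4 <-> ~q3) -> (q5 -> q5)))}.
~((((((q1 | ~q3) -> q5) <-> q1) | ((~q4 <-> ~q3) -> (q5 -> q5))) & ~(((q1 | ~q3) -> q5) <-> q1)) -> ((~q4 <-> ~q3) -> (q5 -> q5))): α-rule — add (((((q1 | ~q3) -> q5) <-> q1) | ((~q4 <-> ~q3) -> (q5 -> q5))) & ~(((q1 | ~q3) -> q5) <-> q1)), ~((~q4 <-> ~q3) -> (q5 -> q5)).
(((((q1 | ~q3) -> q5) <-> q1) | ((~q4 <-> ~q3) -> (q5 -> q5))) & ~(((q1 | ~q3) -> q5) <-> q1)): α-rule — add ((((q1 | ~q3) -> q5) <-> q1) | ((~q4 <-> ~q3) -> (q5 -> q5))), ~(((q1 | ~q3) -> q5) <-> q1).
~((~q4 <-> ~q3) -> (q5 -> q5)): α-rule — add (~q4 <-> ~q3), ~(q5 -> q5).
~(q5 -> q5): α-rule — add q5, ~q5.
× closes — contains both q5 and ~q5.
All 1 branch closes.
Every branch closed, so the negation is unsatisfiable and the formula is valid.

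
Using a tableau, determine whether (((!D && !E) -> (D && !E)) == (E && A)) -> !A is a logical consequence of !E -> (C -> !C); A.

Initial set: {(!E -> (C -> !C)); A; !((((!D && !E) -> (D && !E)) == (E && A)) -> !A)}.
!((((!D && !E) -> (D && !E)) == (E && A)) -> !A): α-rule — add (((!D && !E) -> (D && !E)) == (E && A)), !!A.
(!E -> (C -> !C)): β-rule — branch into !!E  //  (C -> !C).
  branch 1 (add !!E):
    (((!D && !E) -> (D && !E)) == (E && A)): β-rule — branch into ((!D && !E) -> (D && !E)), (E && A)  //  !((!D && !E) -> (D && !E)), !(E && A).
      branch 1.1 (add ((!D && !E) -> (D && !E)), (E && A)):
        (E && A): α-rule — add E, A.
        ((!D && !E) -> (D && !E)): β-rule — branch into !(!D && !E)  //  (D && !E).
          branch 1.1.1 (add !(!D && !E)):
            !(!D && !E): β-rule — branch into !!D  //  !!E.
              branch 1.1.1.1 (add !!D):
                ○ open, literals {A=1, D=1, E=1}.
              branch 1.1.1.2 (add !!E):
                ○ open, literals {A=1, E=1}.
          branch 1.1.2 (add (D && !E)):
            (D && !E): α-rule — add D, !E.
            × closes — contains both E and !E.
      branch 1.2 (add !((!D && !E) -> (D && !E)), !(E && A)):
        !((!D && !E) -> (D && !E)): α-rule — add (!D && !E), !(D && !E).
        (!D && !E): α-rule — add !D, !E.
        × closes — contains both E and !E.
  branch 2 (add (C -> !C)):
    (((!D && !E) -> (D && !E)) == (E && A)): β-rule — branch into ((!D && !E) -> (D && !E)), (E && A)  //  !((!D && !E) -> (D && !E)), !(E && A).
      branch 2.1 (add ((!D && !E) -> (D && !E)), (E && A)):
        (E && A): α-rule — add E, A.
        (C -> !C): β-rule — branch into !C  //  !C.
          branch 2.1.1 (add !C):
            ((!D && !E) -> (D && !E)): β-rule — branch into !(!D && !E)  //  (D && !E).
              branch 2.1.1.1 (add !(!D && !E)):
                !(!D && !E): β-rule — branch into !!D  //  !!E.
                  branch 2.1.1.1.1 (add !!D):
                    ○ open, literals {A=1, C=0, D=1, E=1}.
                  branch 2.1.1.1.2 (add !!E):
                    ○ open, literals {A=1, C=0, E=1}.
              branch 2.1.1.2 (add (D && !E)):
                (D && !E): α-rule — add D, !E.
                × closes — contains both E and !E.
          branch 2.1.2 (add !C):
            ((!D && !E) -> (D && !E)): β-rule — branch into !(!D && !E)  //  (D && !E).
              branch 2.1.2.1 (add !(!D && !E)):
                !(!D && !E): β-rule — branch into !!D  //  !!E.
                  branch 2.1.2.1.1 (add !!D):
                    ○ open, literals {A=1, C=0, D=1, E=1}.
                  branch 2.1.2.1.2 (add !!E):
                    ○ open, literals {A=1, C=0, E=1}.
              branch 2.1.2.2 (add (D && !E)):
                (D && !E): α-rule — add D, !E.
                × closes — contains both E and !E.
      branch 2.2 (add !((!D && !E) -> (D && !E)), !(E && A)):
        !((!D && !E) -> (D && !E)): α-rule — add (!D && !E), !(D && !E).
        (!D && !E): α-rule — add !D, !E.
        (C -> !C): β-rule — branch into !C  //  !C.
          branch 2.2.1 (add !C):
            !(E && A): β-rule — branch into !E  //  !A.
              branch 2.2.1.1 (add !E):
                !(D && !E): β-rule — branch into !D  //  !!E.
                  branch 2.2.1.1.1 (add !D):
                    ○ open, literals {A=1, C=0, D=0, E=0}.
                  branch 2.2.1.1.2 (add !!E):
                    × closes — contains both E and !E.
              branch 2.2.1.2 (add !A):
                × closes — contains both A and !A.
          branch 2.2.2 (add !C):
            !(E && A): β-rule — branch into !E  //  !A.
              branch 2.2.2.1 (add !E):
                !(D && !E): β-rule — branch into !D  //  !!E.
                  branch 2.2.2.1.1 (add !D):
                    ○ open, literals {A=1, C=0, D=0, E=0}.
                  branch 2.2.2.1.2 (add !!E):
                    × closes — contains both E and !E.
              branch 2.2.2.2 (add !A):
                × closes — contains both A and !A.
8 branches closed, 8 open.
An open branch gives a countermodel: A=1, D=1, E=1 (unmentioned atoms arbitrary); the premises hold there but the conclusion fails.

No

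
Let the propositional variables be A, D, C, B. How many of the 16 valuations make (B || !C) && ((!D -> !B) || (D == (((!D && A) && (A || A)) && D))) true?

12

Initial set: {((B || !C) && ((!D -> !B) || (D == (((!D && A) && (A || A)) && D))))}.
((B || !C) && ((!D -> !B) || (D == (((!D && A) && (A || A)) && D)))): α-rule — add (B || !C), ((!D -> !B) || (D == (((!D && A) && (A || A)) && D))).
(B || !C): β-rule — branch into B  //  !C.
  branch 1 (add B):
    ((!D -> !B) || (D == (((!D && A) && (A || A)) && D))): β-rule — branch into (!D -> !B)  //  (D == (((!D && A) && (A || A)) && D)).
      branch 1.1 (add (!D -> !B)):
        (!D -> !B): β-rule — branch into !!D  //  !B.
          branch 1.1.1 (add !!D):
            ○ open, literals {B=true, D=true}.
          branch 1.1.2 (add !B):
            × closes — contains both B and !B.
      branch 1.2 (add (D == (((!D && A) && (A || A)) && D))):
        (D == (((!D && A) && (A || A)) && D)): β-rule — branch into D, (((!D && A) && (A || A)) && D)  //  !D, !(((!D && A) && (A || A)) && D).
          branch 1.2.1 (add D, (((!D && A) && (A || A)) && D)):
            (((!D && A) && (A || A)) && D): α-rule — add ((!D && A) && (A || A)), D.
            ((!D && A) && (A || A)): α-rule — add (!D && A), (A || A).
            (!D && A): α-rule — add !D, A.
            × closes — contains both D and !D.
          branch 1.2.2 (add !D, !(((!D && A) && (A || A)) && D)):
            !(((!D && A) && (A || A)) && D): β-rule — branch into !((!D && A) && (A || A))  //  !D.
              branch 1.2.2.1 (add !((!D && A) && (A || A))):
                !((!D && A) && (A || A)): β-rule — branch into !(!D && A)  //  !(A || A).
                  branch 1.2.2.1.1 (add !(!D && A)):
                    !(!D && A): β-rule — branch into !!D  //  !A.
                      branch 1.2.2.1.1.1 (add !!D):
                        × closes — contains both D and !D.
                      branch 1.2.2.1.1.2 (add !A):
                        ○ open, literals {A=false, B=true, D=false}.
                  branch 1.2.2.1.2 (add !(A || A)):
                    !(A || A): α-rule — add !A, !A.
                    ○ open, literals {A=false, B=true, D=false}.
              branch 1.2.2.2 (add !D):
                ○ open, literals {B=true, D=false}.
  branch 2 (add !C):
    ((!D -> !B) || (D == (((!D && A) && (A || A)) && D))): β-rule — branch into (!D -> !B)  //  (D == (((!D && A) && (A || A)) && D)).
      branch 2.1 (add (!D -> !B)):
        (!D -> !B): β-rule — branch into !!D  //  !B.
          branch 2.1.1 (add !!D):
            ○ open, literals {C=false, D=true}.
          branch 2.1.2 (add !B):
            ○ open, literals {B=false, C=false}.
      branch 2.2 (add (D == (((!D && A) && (A || A)) && D))):
        (D == (((!D && A) && (A || A)) && D)): β-rule — branch into D, (((!D && A) && (A || A)) && D)  //  !D, !(((!D && A) && (A || A)) && D).
          branch 2.2.1 (add D, (((!D && A) && (A || A)) && D)):
            (((!D && A) && (A || A)) && D): α-rule — add ((!D && A) && (A || A)), D.
            ((!D && A) && (A || A)): α-rule — add (!D && A), (A || A).
            (!D && A): α-rule — add !D, A.
            × closes — contains both D and !D.
          branch 2.2.2 (add !D, !(((!D && A) && (A || A)) && D)):
            !(((!D && A) && (A || A)) && D): β-rule — branch into !((!D && A) && (A || A))  //  !D.
              branch 2.2.2.1 (add !((!D && A) && (A || A))):
                !((!D && A) && (A || A)): β-rule — branch into !(!D && A)  //  !(A || A).
                  branch 2.2.2.1.1 (add !(!D && A)):
                    !(!D && A): β-rule — branch into !!D  //  !A.
                      branch 2.2.2.1.1.1 (add !!D):
                        × closes — contains both D and !D.
                      branch 2.2.2.1.1.2 (add !A):
                        ○ open, literals {A=false, C=false, D=false}.
                  branch 2.2.2.1.2 (add !(A || A)):
                    !(A || A): α-rule — add !A, !A.
                    ○ open, literals {A=false, C=false, D=false}.
              branch 2.2.2.2 (add !D):
                ○ open, literals {C=false, D=false}.
5 branches closed, 9 open.
Each open branch fixes some atoms; the unmentioned ones are free. Counting distinct full assignments: branch {B=true, D=true} (A, C) contributes 4 new; branch {A=false, B=true, D=false} (C) contributes 2 new; branch {A=false, B=true, D=false} (C) contributes 0 new; branch {B=true, D=false} (A, C) contributes 2 new; branch {C=false, D=true} (A, B) contributes 2 new; branch {B=false, C=false} (A, D) contributes 2 new; branch {A=false, C=false, D=false} (B) contributes 0 new; branch {A=false, C=false, D=false} (B) contributes 0 new; branch {C=false, D=false} (A, B) contributes 0 new. Total: 12.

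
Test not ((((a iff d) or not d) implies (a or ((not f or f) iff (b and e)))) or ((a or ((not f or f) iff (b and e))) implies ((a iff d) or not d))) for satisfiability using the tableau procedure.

Unsatisfiable

Initial set: {not ((((a iff d) or not d) implies (a or ((not f or f) iff (b and e)))) or ((a or ((not f or f) iff (b and e))) implies ((a iff d) or not d)))}.
not ((((a iff d) or not d) implies (a or ((not f or f) iff (b and e)))) or ((a or ((not f or f) iff (b and e))) implies ((a iff d) or not d))): α-rule — add not (((a iff d) or not d) implies (a or ((not f or f) iff (b and e)))), not ((a or ((not f or f) iff (b and e))) implies ((a iff d) or not d)).
not (((a iff d) or not d) implies (a or ((not f or f) iff (b and e)))): α-rule — add ((a iff d) or not d), not (a or ((not f or f) iff (b and e))).
not ((a or ((not f or f) iff (b and e))) implies ((a iff d) or not d)): α-rule — add (a or ((not f or f) iff (b and e))), not ((a iff d) or not d).
not (a or ((not f or f) iff (b and e))): α-rule — add not a, not ((not f or f) iff (b and e)).
not ((a iff d) or not d): α-rule — add not (a iff d), not not d.
((a iff d) or not d): β-rule — branch into (a iff d)  //  not d.
  branch 1 (add (a iff d)):
    (a or ((not f or f) iff (b and e))): β-rule — branch into a  //  ((not f or f) iff (b and e)).
      branch 1.1 (add a):
        × closes — contains both a and not a.
      branch 1.2 (add ((not f or f) iff (b and e))):
        not ((not f or f) iff (b and e)): β-rule — branch into (not f or f), not (b and e)  //  not (not f or f), (b and e).
          branch 1.2.1 (add (not f or f), not (b and e)):
            not (a iff d): β-rule — branch into a, not d  //  not a, d.
              branch 1.2.1.1 (add a, not d):
                × closes — contains both a and not a.
              branch 1.2.1.2 (add not a, d):
                (a iff d): β-rule — branch into a, d  //  not a, not d.
                  branch 1.2.1.2.1 (add a, d):
                    × closes — contains both a and not a.
                  branch 1.2.1.2.2 (add not a, not d):
                    × closes — contains both d and not d.
          branch 1.2.2 (add not (not f or f), (b and e)):
            not (not f or f): α-rule — add not not f, not f.
            × closes — contains both f and not f.
  branch 2 (add not d):
    × closes — contains both d and not d.
All 6 branches close.
Every branch closed; the formula is unsatisfiable.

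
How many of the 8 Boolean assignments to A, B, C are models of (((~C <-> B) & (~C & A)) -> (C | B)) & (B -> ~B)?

4

Initial set: {((((~C <-> B) & (~C & A)) -> (C | B)) & (B -> ~B))}.
((((~C <-> B) & (~C & A)) -> (C | B)) & (B -> ~B)): α-rule — add (((~C <-> B) & (~C & A)) -> (C | B)), (B -> ~B).
(((~C <-> B) & (~C & A)) -> (C | B)): β-rule — branch into ~((~C <-> B) & (~C & A))  //  (C | B).
  branch 1 (add ~((~C <-> B) & (~C & A))):
    (B -> ~B): β-rule — branch into ~B  //  ~B.
      branch 1.1 (add ~B):
        ~((~C <-> B) & (~C & A)): β-rule — branch into ~(~C <-> B)  //  ~(~C & A).
          branch 1.1.1 (add ~(~C <-> B)):
            ~(~C <-> B): β-rule — branch into ~C, ~B  //  ~~C, B.
              branch 1.1.1.1 (add ~C, ~B):
                ○ open, literals {B=F, C=F}.
              branch 1.1.1.2 (add ~~C, B):
                × closes — contains both B and ~B.
          branch 1.1.2 (add ~(~C & A)):
            ~(~C & A): β-rule — branch into ~~C  //  ~A.
              branch 1.1.2.1 (add ~~C):
                ○ open, literals {B=F, C=T}.
              branch 1.1.2.2 (add ~A):
                ○ open, literals {A=F, B=F}.
      branch 1.2 (add ~B):
        ~((~C <-> B) & (~C & A)): β-rule — branch into ~(~C <-> B)  //  ~(~C & A).
          branch 1.2.1 (add ~(~C <-> B)):
            ~(~C <-> B): β-rule — branch into ~C, ~B  //  ~~C, B.
              branch 1.2.1.1 (add ~C, ~B):
                ○ open, literals {B=F, C=F}.
              branch 1.2.1.2 (add ~~C, B):
                × closes — contains both B and ~B.
          branch 1.2.2 (add ~(~C & A)):
            ~(~C & A): β-rule — branch into ~~C  //  ~A.
              branch 1.2.2.1 (add ~~C):
                ○ open, literals {B=F, C=T}.
              branch 1.2.2.2 (add ~A):
                ○ open, literals {A=F, B=F}.
  branch 2 (add (C | B)):
    (B -> ~B): β-rule — branch into ~B  //  ~B.
      branch 2.1 (add ~B):
        (C | B): β-rule — branch into C  //  B.
          branch 2.1.1 (add C):
            ○ open, literals {B=F, C=T}.
          branch 2.1.2 (add B):
            × closes — contains both B and ~B.
      branch 2.2 (add ~B):
        (C | B): β-rule — branch into C  //  B.
          branch 2.2.1 (add C):
            ○ open, literals {B=F, C=T}.
          branch 2.2.2 (add B):
            × closes — contains both B and ~B.
4 branches closed, 8 open.
Each open branch fixes some atoms; the unmentioned ones are free. Counting distinct full assignments: branch {B=F, C=F} (A) contributes 2 new; branch {B=F, C=T} (A) contributes 2 new; branch {A=F, B=F} (C) contributes 0 new; branch {B=F, C=F} (A) contributes 0 new; branch {B=F, C=T} (A) contributes 0 new; branch {A=F, B=F} (C) contributes 0 new; branch {B=F, C=T} (A) contributes 0 new; branch {B=F, C=T} (A) contributes 0 new. Total: 4.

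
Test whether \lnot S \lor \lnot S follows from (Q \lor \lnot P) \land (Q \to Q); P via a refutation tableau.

Initial set: {T ((Q \lor \lnot P) \land (Q \to Q)); T P; F (\lnot S \lor \lnot S)}.
T ((Q \lor \lnot P) \land (Q \to Q)): α-rule — add T (Q \lor \lnot P), T (Q \to Q).
F (\lnot S \lor \lnot S): α-rule — add F \lnot S, F \lnot S.
T (Q \lor \lnot P): β-rule — branch into T Q  //  T \lnot P.
  branch 1 (add T Q):
    T (Q \to Q): β-rule — branch into F Q  //  T Q.
      branch 1.1 (add F Q):
        × closes — contains both Q and \lnot Q.
      branch 1.2 (add T Q):
        ○ open, literals {P=1, Q=1, S=1}.
  branch 2 (add T \lnot P):
    × closes — contains both P and \lnot P.
2 branches closed, 1 open.
An open branch gives a countermodel: P=1, Q=1, S=1 (unmentioned atoms arbitrary); the premises hold there but the conclusion fails.

No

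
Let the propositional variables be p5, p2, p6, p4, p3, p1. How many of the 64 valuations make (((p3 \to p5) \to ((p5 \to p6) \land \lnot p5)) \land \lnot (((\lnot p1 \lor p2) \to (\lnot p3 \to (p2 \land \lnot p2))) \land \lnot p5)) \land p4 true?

Initial set: {T ((((p3 \to p5) \to ((p5 \to p6) \land \lnot p5)) \land \lnot (((\lnot p1 \lor p2) \to (\lnot p3 \to (p2 \land \lnot p2))) \land \lnot p5)) \land p4)}.
T ((((p3 \to p5) \to ((p5 \to p6) \land \lnot p5)) \land \lnot (((\lnot p1 \lor p2) \to (\lnot p3 \to (p2 \land \lnot p2))) \land \lnot p5)) \land p4): α-rule — add T (((p3 \to p5) \to ((p5 \to p6) \land \lnot p5)) \land \lnot (((\lnot p1 \lor p2) \to (\lnot p3 \to (p2 \land \lnot p2))) \land \lnot p5)), T p4.
T (((p3 \to p5) \to ((p5 \to p6) \land \lnot p5)) \land \lnot (((\lnot p1 \lor p2) \to (\lnot p3 \to (p2 \land \lnot p2))) \land \lnot p5)): α-rule — add T ((p3 \to p5) \to ((p5 \to p6) \land \lnot p5)), T \lnot (((\lnot p1 \lor p2) \to (\lnot p3 \to (p2 \land \lnot p2))) \land \lnot p5).
T ((p3 \to p5) \to ((p5 \to p6) \land \lnot p5)): β-rule — branch into F (p3 \to p5)  //  T ((p5 \to p6) \land \lnot p5).
  branch 1 (add F (p3 \to p5)):
    F (p3 \to p5): α-rule — add T p3, F p5.
    T \lnot (((\lnot p1 \lor p2) \to (\lnot p3 \to (p2 \land \lnot p2))) \land \lnot p5): β-rule — branch into F ((\lnot p1 \lor p2) \to (\lnot p3 \to (p2 \land \lnot p2)))  //  F \lnot p5.
      branch 1.1 (add F ((\lnot p1 \lor p2) \to (\lnot p3 \to (p2 \land \lnot p2)))):
        F ((\lnot p1 \lor p2) \to (\lnot p3 \to (p2 \land \lnot p2))): α-rule — add T (\lnot p1 \lor p2), F (\lnot p3 \to (p2 \land \lnot p2)).
        F (\lnot p3 \to (p2 \land \lnot p2)): α-rule — add T \lnot p3, F (p2 \land \lnot p2).
        × closes — contains both p3 and \lnot p3.
      branch 1.2 (add F \lnot p5):
        × closes — contains both p5 and \lnot p5.
  branch 2 (add T ((p5 \to p6) \land \lnot p5)):
    T ((p5 \to p6) \land \lnot p5): α-rule — add T (p5 \to p6), T \lnot p5.
    T \lnot (((\lnot p1 \lor p2) \to (\lnot p3 \to (p2 \land \lnot p2))) \land \lnot p5): β-rule — branch into F ((\lnot p1 \lor p2) \to (\lnot p3 \to (p2 \land \lnot p2)))  //  F \lnot p5.
      branch 2.1 (add F ((\lnot p1 \lor p2) \to (\lnot p3 \to (p2 \land \lnot p2)))):
        F ((\lnot p1 \lor p2) \to (\lnot p3 \to (p2 \land \lnot p2))): α-rule — add T (\lnot p1 \lor p2), F (\lnot p3 \to (p2 \land \lnot p2)).
        F (\lnot p3 \to (p2 \land \lnot p2)): α-rule — add T \lnot p3, F (p2 \land \lnot p2).
        T (p5 \to p6): β-rule — branch into F p5  //  T p6.
          branch 2.1.1 (add F p5):
            T (\lnot p1 \lor p2): β-rule — branch into T \lnot p1  //  T p2.
              branch 2.1.1.1 (add T \lnot p1):
                F (p2 \land \lnot p2): β-rule — branch into F p2  //  F \lnot p2.
                  branch 2.1.1.1.1 (add F p2):
                    ○ open, literals {p1=false, p2=false, p3=false, p4=true, p5=false}.
                  branch 2.1.1.1.2 (add F \lnot p2):
                    ○ open, literals {p1=false, p2=true, p3=false, p4=true, p5=false}.
              branch 2.1.1.2 (add T p2):
                F (p2 \land \lnot p2): β-rule — branch into F p2  //  F \lnot p2.
                  branch 2.1.1.2.1 (add F p2):
                    × closes — contains both p2 and \lnot p2.
                  branch 2.1.1.2.2 (add F \lnot p2):
                    ○ open, literals {p2=true, p3=false, p4=true, p5=false}.
          branch 2.1.2 (add T p6):
            T (\lnot p1 \lor p2): β-rule — branch into T \lnot p1  //  T p2.
              branch 2.1.2.1 (add T \lnot p1):
                F (p2 \land \lnot p2): β-rule — branch into F p2  //  F \lnot p2.
                  branch 2.1.2.1.1 (add F p2):
                    ○ open, literals {p1=false, p2=false, p3=false, p4=true, p5=false, p6=true}.
                  branch 2.1.2.1.2 (add F \lnot p2):
                    ○ open, literals {p1=false, p2=true, p3=false, p4=true, p5=false, p6=true}.
              branch 2.1.2.2 (add T p2):
                F (p2 \land \lnot p2): β-rule — branch into F p2  //  F \lnot p2.
                  branch 2.1.2.2.1 (add F p2):
                    × closes — contains both p2 and \lnot p2.
                  branch 2.1.2.2.2 (add F \lnot p2):
                    ○ open, literals {p2=true, p3=false, p4=true, p5=false, p6=true}.
      branch 2.2 (add F \lnot p5):
        × closes — contains both p5 and \lnot p5.
5 branches closed, 6 open.
Each open branch fixes some atoms; the unmentioned ones are free. Counting distinct full assignments: branch {p1=false, p2=false, p3=false, p4=true, p5=false} (p6) contributes 2 new; branch {p1=false, p2=true, p3=false, p4=true, p5=false} (p6) contributes 2 new; branch {p2=true, p3=false, p4=true, p5=false} (p6, p1) contributes 2 new; branch {p1=false, p2=false, p3=false, p4=true, p5=false, p6=true} (none free) contributes 0 new; branch {p1=false, p2=true, p3=false, p4=true, p5=false, p6=true} (none free) contributes 0 new; branch {p2=true, p3=false, p4=true, p5=false, p6=true} (p1) contributes 0 new. Total: 6.

6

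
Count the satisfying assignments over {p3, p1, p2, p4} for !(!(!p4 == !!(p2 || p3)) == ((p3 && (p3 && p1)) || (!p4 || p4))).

8

Initial set: {!(!(!p4 == !!(p2 || p3)) == ((p3 && (p3 && p1)) || (!p4 || p4)))}.
!(!(!p4 == !!(p2 || p3)) == ((p3 && (p3 && p1)) || (!p4 || p4))): β-rule — branch into !(!p4 == !!(p2 || p3)), !((p3 && (p3 && p1)) || (!p4 || p4))  //  !!(!p4 == !!(p2 || p3)), ((p3 && (p3 && p1)) || (!p4 || p4)).
  branch 1 (add !(!p4 == !!(p2 || p3)), !((p3 && (p3 && p1)) || (!p4 || p4))):
    !((p3 && (p3 && p1)) || (!p4 || p4)): α-rule — add !(p3 && (p3 && p1)), !(!p4 || p4).
    !(!p4 || p4): α-rule — add !!p4, !p4.
    × closes — contains both p4 and !p4.
  branch 2 (add !!(!p4 == !!(p2 || p3)), ((p3 && (p3 && p1)) || (!p4 || p4))):
    !!(!p4 == !!(p2 || p3)): β-rule — branch into !p4, !!(p2 || p3)  //  !!p4, !!!(p2 || p3).
      branch 2.1 (add !p4, !!(p2 || p3)):
        !!(p2 || p3): drop double negation, giving (p2 || p3).
        ((p3 && (p3 && p1)) || (!p4 || p4)): β-rule — branch into (p3 && (p3 && p1))  //  (!p4 || p4).
          branch 2.1.1 (add (p3 && (p3 && p1))):
            (p3 && (p3 && p1)): α-rule — add p3, (p3 && p1).
            (p3 && p1): α-rule — add p3, p1.
            (p2 || p3): β-rule — branch into p2  //  p3.
              branch 2.1.1.1 (add p2):
                ○ open, literals {p1=T, p2=T, p3=T, p4=F}.
              branch 2.1.1.2 (add p3):
                ○ open, literals {p1=T, p3=T, p4=F}.
          branch 2.1.2 (add (!p4 || p4)):
            (p2 || p3): β-rule — branch into p2  //  p3.
              branch 2.1.2.1 (add p2):
                (!p4 || p4): β-rule — branch into !p4  //  p4.
                  branch 2.1.2.1.1 (add !p4):
                    ○ open, literals {p2=T, p4=F}.
                  branch 2.1.2.1.2 (add p4):
                    × closes — contains both p4 and !p4.
              branch 2.1.2.2 (add p3):
                (!p4 || p4): β-rule — branch into !p4  //  p4.
                  branch 2.1.2.2.1 (add !p4):
                    ○ open, literals {p3=T, p4=F}.
                  branch 2.1.2.2.2 (add p4):
                    × closes — contains both p4 and !p4.
      branch 2.2 (add !!p4, !!!(p2 || p3)):
        !!!(p2 || p3): drop double negation, giving !(p2 || p3).
        !(p2 || p3): α-rule — add !p2, !p3.
        ((p3 && (p3 && p1)) || (!p4 || p4)): β-rule — branch into (p3 && (p3 && p1))  //  (!p4 || p4).
          branch 2.2.1 (add (p3 && (p3 && p1))):
            (p3 && (p3 && p1)): α-rule — add p3, (p3 && p1).
            × closes — contains both p3 and !p3.
          branch 2.2.2 (add (!p4 || p4)):
            (!p4 || p4): β-rule — branch into !p4  //  p4.
              branch 2.2.2.1 (add !p4):
                × closes — contains both p4 and !p4.
              branch 2.2.2.2 (add p4):
                ○ open, literals {p2=F, p3=F, p4=T}.
5 branches closed, 5 open.
Each open branch fixes some atoms; the unmentioned ones are free. Counting distinct full assignments: branch {p1=T, p2=T, p3=T, p4=F} (none free) contributes 1 new; branch {p1=T, p3=T, p4=F} (p2) contributes 1 new; branch {p2=T, p4=F} (p3, p1) contributes 3 new; branch {p3=T, p4=F} (p1, p2) contributes 1 new; branch {p2=F, p3=F, p4=T} (p1) contributes 2 new. Total: 8.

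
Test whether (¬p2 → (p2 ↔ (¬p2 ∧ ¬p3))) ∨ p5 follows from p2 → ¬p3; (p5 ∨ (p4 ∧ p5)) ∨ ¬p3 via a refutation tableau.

No

Initial set: {(p2 → ¬p3); ((p5 ∨ (p4 ∧ p5)) ∨ ¬p3); ¬((¬p2 → (p2 ↔ (¬p2 ∧ ¬p3))) ∨ p5)}.
¬((¬p2 → (p2 ↔ (¬p2 ∧ ¬p3))) ∨ p5): α-rule — add ¬(¬p2 → (p2 ↔ (¬p2 ∧ ¬p3))), ¬p5.
¬(¬p2 → (p2 ↔ (¬p2 ∧ ¬p3))): α-rule — add ¬p2, ¬(p2 ↔ (¬p2 ∧ ¬p3)).
(p2 → ¬p3): β-rule — branch into ¬p2  //  ¬p3.
  branch 1 (add ¬p2):
    ((p5 ∨ (p4 ∧ p5)) ∨ ¬p3): β-rule — branch into (p5 ∨ (p4 ∧ p5))  //  ¬p3.
      branch 1.1 (add (p5 ∨ (p4 ∧ p5))):
        ¬(p2 ↔ (¬p2 ∧ ¬p3)): β-rule — branch into p2, ¬(¬p2 ∧ ¬p3)  //  ¬p2, (¬p2 ∧ ¬p3).
          branch 1.1.1 (add p2, ¬(¬p2 ∧ ¬p3)):
            × closes — contains both p2 and ¬p2.
          branch 1.1.2 (add ¬p2, (¬p2 ∧ ¬p3)):
            (¬p2 ∧ ¬p3): α-rule — add ¬p2, ¬p3.
            (p5 ∨ (p4 ∧ p5)): β-rule — branch into p5  //  (p4 ∧ p5).
              branch 1.1.2.1 (add p5):
                × closes — contains both p5 and ¬p5.
              branch 1.1.2.2 (add (p4 ∧ p5)):
                (p4 ∧ p5): α-rule — add p4, p5.
                × closes — contains both p5 and ¬p5.
      branch 1.2 (add ¬p3):
        ¬(p2 ↔ (¬p2 ∧ ¬p3)): β-rule — branch into p2, ¬(¬p2 ∧ ¬p3)  //  ¬p2, (¬p2 ∧ ¬p3).
          branch 1.2.1 (add p2, ¬(¬p2 ∧ ¬p3)):
            × closes — contains both p2 and ¬p2.
          branch 1.2.2 (add ¬p2, (¬p2 ∧ ¬p3)):
            (¬p2 ∧ ¬p3): α-rule — add ¬p2, ¬p3.
            ○ open, literals {p2=false, p3=false, p5=false}.
  branch 2 (add ¬p3):
    ((p5 ∨ (p4 ∧ p5)) ∨ ¬p3): β-rule — branch into (p5 ∨ (p4 ∧ p5))  //  ¬p3.
      branch 2.1 (add (p5 ∨ (p4 ∧ p5))):
        ¬(p2 ↔ (¬p2 ∧ ¬p3)): β-rule — branch into p2, ¬(¬p2 ∧ ¬p3)  //  ¬p2, (¬p2 ∧ ¬p3).
          branch 2.1.1 (add p2, ¬(¬p2 ∧ ¬p3)):
            × closes — contains both p2 and ¬p2.
          branch 2.1.2 (add ¬p2, (¬p2 ∧ ¬p3)):
            (¬p2 ∧ ¬p3): α-rule — add ¬p2, ¬p3.
            (p5 ∨ (p4 ∧ p5)): β-rule — branch into p5  //  (p4 ∧ p5).
              branch 2.1.2.1 (add p5):
                × closes — contains both p5 and ¬p5.
              branch 2.1.2.2 (add (p4 ∧ p5)):
                (p4 ∧ p5): α-rule — add p4, p5.
                × closes — contains both p5 and ¬p5.
      branch 2.2 (add ¬p3):
        ¬(p2 ↔ (¬p2 ∧ ¬p3)): β-rule — branch into p2, ¬(¬p2 ∧ ¬p3)  //  ¬p2, (¬p2 ∧ ¬p3).
          branch 2.2.1 (add p2, ¬(¬p2 ∧ ¬p3)):
            × closes — contains both p2 and ¬p2.
          branch 2.2.2 (add ¬p2, (¬p2 ∧ ¬p3)):
            (¬p2 ∧ ¬p3): α-rule — add ¬p2, ¬p3.
            ○ open, literals {p2=false, p3=false, p5=false}.
8 branches closed, 2 open.
An open branch gives a countermodel: p2=false, p3=false, p5=false (unmentioned atoms arbitrary); the premises hold there but the conclusion fails.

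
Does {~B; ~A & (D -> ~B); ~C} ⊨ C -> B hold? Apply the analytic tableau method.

Initial set: {~B; (~A & (D -> ~B)); ~C; ~(C -> B)}.
(~A & (D -> ~B)): α-rule — add ~A, (D -> ~B).
~(C -> B): α-rule — add C, ~B.
× closes — contains both C and ~C.
All 1 branch closes.
Every branch closed, so the premises entail the conclusion.

Yes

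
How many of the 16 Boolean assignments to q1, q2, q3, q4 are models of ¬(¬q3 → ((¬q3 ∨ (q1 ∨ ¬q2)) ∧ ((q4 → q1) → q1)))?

Initial set: {¬(¬q3 → ((¬q3 ∨ (q1 ∨ ¬q2)) ∧ ((q4 → q1) → q1)))}.
¬(¬q3 → ((¬q3 ∨ (q1 ∨ ¬q2)) ∧ ((q4 → q1) → q1))): α-rule — add ¬q3, ¬((¬q3 ∨ (q1 ∨ ¬q2)) ∧ ((q4 → q1) → q1)).
¬((¬q3 ∨ (q1 ∨ ¬q2)) ∧ ((q4 → q1) → q1)): β-rule — branch into ¬(¬q3 ∨ (q1 ∨ ¬q2))  //  ¬((q4 → q1) → q1).
  branch 1 (add ¬(¬q3 ∨ (q1 ∨ ¬q2))):
    ¬(¬q3 ∨ (q1 ∨ ¬q2)): α-rule — add ¬¬q3, ¬(q1 ∨ ¬q2).
    × closes — contains both q3 and ¬q3.
  branch 2 (add ¬((q4 → q1) → q1)):
    ¬((q4 → q1) → q1): α-rule — add (q4 → q1), ¬q1.
    (q4 → q1): β-rule — branch into ¬q4  //  q1.
      branch 2.1 (add ¬q4):
        ○ open, literals {q1=F, q3=F, q4=F}.
      branch 2.2 (add q1):
        × closes — contains both q1 and ¬q1.
2 branches closed, 1 open.
Each open branch fixes some atoms; the unmentioned ones are free. Counting distinct full assignments: branch {q1=F, q3=F, q4=F} (q2) contributes 2 new. Total: 2.

2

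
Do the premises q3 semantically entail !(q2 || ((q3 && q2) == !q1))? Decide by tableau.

No

Initial set: {T q3; F !(q2 || ((q3 && q2) == !q1))}.
F !(q2 || ((q3 && q2) == !q1)): β-rule — branch into T q2  //  T ((q3 && q2) == !q1).
  branch 1 (add T q2):
    ○ open, literals {q2=true, q3=true}.
  branch 2 (add T ((q3 && q2) == !q1)):
    T ((q3 && q2) == !q1): β-rule — branch into T (q3 && q2), T !q1  //  F (q3 && q2), F !q1.
      branch 2.1 (add T (q3 && q2), T !q1):
        T (q3 && q2): α-rule — add T q3, T q2.
        ○ open, literals {q1=false, q2=true, q3=true}.
      branch 2.2 (add F (q3 && q2), F !q1):
        F (q3 && q2): β-rule — branch into F q3  //  F q2.
          branch 2.2.1 (add F q3):
            × closes — contains both q3 and !q3.
          branch 2.2.2 (add F q2):
            ○ open, literals {q1=true, q2=false, q3=true}.
1 branch closed, 3 open.
An open branch gives a countermodel: q2=true, q3=true (unmentioned atoms arbitrary); the premises hold there but the conclusion fails.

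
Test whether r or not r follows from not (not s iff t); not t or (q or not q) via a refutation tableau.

Initial set: {T not (not s iff t); T (not t or (q or not q)); F (r or not r)}.
F (r or not r): α-rule — add F r, F not r.
× closes — contains both r and not r.
All 1 branch closes.
Every branch closed, so the premises entail the conclusion.

Yes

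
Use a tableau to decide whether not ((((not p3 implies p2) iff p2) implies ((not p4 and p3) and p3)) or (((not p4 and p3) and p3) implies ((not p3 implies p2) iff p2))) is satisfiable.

Unsatisfiable

Initial set: {T not ((((not p3 implies p2) iff p2) implies ((not p4 and p3) and p3)) or (((not p4 and p3) and p3) implies ((not p3 implies p2) iff p2)))}.
T not ((((not p3 implies p2) iff p2) implies ((not p4 and p3) and p3)) or (((not p4 and p3) and p3) implies ((not p3 implies p2) iff p2))): α-rule — add F (((not p3 implies p2) iff p2) implies ((not p4 and p3) and p3)), F (((not p4 and p3) and p3) implies ((not p3 implies p2) iff p2)).
F (((not p3 implies p2) iff p2) implies ((not p4 and p3) and p3)): α-rule — add T ((not p3 implies p2) iff p2), F ((not p4 and p3) and p3).
F (((not p4 and p3) and p3) implies ((not p3 implies p2) iff p2)): α-rule — add T ((not p4 and p3) and p3), F ((not p3 implies p2) iff p2).
T ((not p4 and p3) and p3): α-rule — add T (not p4 and p3), T p3.
T (not p4 and p3): α-rule — add T not p4, T p3.
T ((not p3 implies p2) iff p2): β-rule — branch into T (not p3 implies p2), T p2  //  F (not p3 implies p2), F p2.
  branch 1 (add T (not p3 implies p2), T p2):
    F ((not p4 and p3) and p3): β-rule — branch into F (not p4 and p3)  //  F p3.
      branch 1.1 (add F (not p4 and p3)):
        F ((not p3 implies p2) iff p2): β-rule — branch into T (not p3 implies p2), F p2  //  F (not p3 implies p2), T p2.
          branch 1.1.1 (add T (not p3 implies p2), F p2):
            × closes — contains both p2 and not p2.
          branch 1.1.2 (add F (not p3 implies p2), T p2):
            F (not p3 implies p2): α-rule — add T not p3, F p2.
            × closes — contains both p3 and not p3.
      branch 1.2 (add F p3):
        × closes — contains both p3 and not p3.
  branch 2 (add F (not p3 implies p2), F p2):
    F (not p3 implies p2): α-rule — add T not p3, F p2.
    × closes — contains both p3 and not p3.
All 4 branches close.
Every branch closed; the formula is unsatisfiable.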